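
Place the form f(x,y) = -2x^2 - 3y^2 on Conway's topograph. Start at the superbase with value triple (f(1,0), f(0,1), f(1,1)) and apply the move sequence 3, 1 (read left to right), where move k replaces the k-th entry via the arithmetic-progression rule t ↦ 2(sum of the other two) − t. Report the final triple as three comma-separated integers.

start (-2,-3,-5) = (f(1,0),f(0,1),f(1,1))
replace slot 3: 2·((-2)+(-3)) − (-5) = -5 → (-2,-3,-5)
replace slot 1: 2·((-3)+(-5)) − (-2) = -14 → (-14,-3,-5)

-14,-3,-5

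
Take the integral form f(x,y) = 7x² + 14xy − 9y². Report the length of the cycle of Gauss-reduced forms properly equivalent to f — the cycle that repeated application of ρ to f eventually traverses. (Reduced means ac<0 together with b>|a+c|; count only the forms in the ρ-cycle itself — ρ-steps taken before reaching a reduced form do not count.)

D = 448, ⌊√D⌋ = 21
river: ρ → (-9,4,12)
river: ρ → (12,20,-1)
river: ρ → (-1,20,12)
river: ρ → (12,4,-9)
river: ρ → (-9,14,7)
river: ρ → (7,14,-9)
ρ-cycle length = 6 (tail of 0 descent steps not counted)

6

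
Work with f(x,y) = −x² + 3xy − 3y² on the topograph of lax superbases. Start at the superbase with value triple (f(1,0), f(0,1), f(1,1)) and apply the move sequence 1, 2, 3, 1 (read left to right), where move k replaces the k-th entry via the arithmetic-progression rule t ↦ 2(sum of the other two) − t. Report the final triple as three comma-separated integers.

start (-1,-3,-1) = (f(1,0),f(0,1),f(1,1))
replace slot 1: 2·((-3)+(-1)) − (-1) = -7 → (-7,-3,-1)
replace slot 2: 2·((-7)+(-1)) − (-3) = -13 → (-7,-13,-1)
replace slot 3: 2·((-7)+(-13)) − (-1) = -39 → (-7,-13,-39)
replace slot 1: 2·((-13)+(-39)) − (-7) = -97 → (-97,-13,-39)

-97,-13,-39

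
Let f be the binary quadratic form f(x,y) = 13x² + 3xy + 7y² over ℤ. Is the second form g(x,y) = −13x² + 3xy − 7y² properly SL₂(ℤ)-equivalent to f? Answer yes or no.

D₁ = -355, D₂ = -355
f: flip: (13,3,7)→(7,-3,13)
f: reduced (well bottom): (7,-3,13) with a≤c, −a<b≤a
g is negative-definite; reduce −g:
−g: flip: (13,-3,7)→(7,3,13)
−g: reduced (well bottom): (7,3,13) with a≤c, −a<b≤a
flip sign back: reduced form of g is (-7,-3,-13)
reduced forms (7, -3, 13) vs (-7, -3, -13) ⇒ inequivalent

no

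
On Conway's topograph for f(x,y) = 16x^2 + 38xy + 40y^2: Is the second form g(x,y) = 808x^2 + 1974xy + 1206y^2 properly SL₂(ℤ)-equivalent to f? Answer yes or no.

D₁ = -1116, D₂ = -1116
f: translate: b→6 (≡38 mod 32), so (16,38,40)→(16,6,18)
f: reduced (well bottom): (16,6,18) with a≤c, −a<b≤a
g: translate: b→358 (≡1974 mod 1616), so (808,1974,1206)→(808,358,40)
g: flip: (808,358,40)→(40,-358,808)
g: translate: b→-38 (≡-358 mod 80), so (40,-358,808)→(40,-38,16)
g: flip: (40,-38,16)→(16,38,40)
g: translate: b→6 (≡38 mod 32), so (16,38,40)→(16,6,18)
g: reduced (well bottom): (16,6,18) with a≤c, −a<b≤a
reduced forms (16, 6, 18) vs (16, 6, 18) ⇒ equivalent

yes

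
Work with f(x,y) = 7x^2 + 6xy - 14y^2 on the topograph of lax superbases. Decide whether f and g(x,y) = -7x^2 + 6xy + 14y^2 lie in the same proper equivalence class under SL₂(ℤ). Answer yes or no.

D₁ = 428, D₂ = 428
river cycle of f (length 6): (7, 20, -1), (-1, 20, 7), (7, 8, -13), (-13, 18, 2), (2, 18, -13), (-13, 8, 7)
river cycle of g (length 6): (-7, 20, 1), (1, 20, -7), (-7, 8, 13), (13, 18, -2), (-2, 18, 13), (13, 8, -7)
cycles differ ⇒ inequivalent

no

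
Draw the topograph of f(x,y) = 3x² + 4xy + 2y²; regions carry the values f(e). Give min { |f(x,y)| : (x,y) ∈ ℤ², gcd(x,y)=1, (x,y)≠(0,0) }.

translate: b→-2 (≡4 mod 6), so (3,4,2)→(3,-2,1)
flip: (3,-2,1)→(1,2,3)
translate: b→0 (≡2 mod 2), so (1,2,3)→(1,0,2)
reduced (well bottom): (1,0,2) with a≤c, −a<b≤a
well minimum = a = 1

1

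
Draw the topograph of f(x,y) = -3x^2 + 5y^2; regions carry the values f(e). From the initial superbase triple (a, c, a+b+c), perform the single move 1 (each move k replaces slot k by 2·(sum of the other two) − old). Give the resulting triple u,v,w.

start (-3,5,2) = (f(1,0),f(0,1),f(1,1))
replace slot 1: 2·(5+2) − (-3) = 17 → (17,5,2)

17,5,2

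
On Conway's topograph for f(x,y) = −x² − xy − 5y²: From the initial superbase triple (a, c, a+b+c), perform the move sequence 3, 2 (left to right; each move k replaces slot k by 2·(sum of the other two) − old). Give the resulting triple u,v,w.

start (-1,-5,-7) = (f(1,0),f(0,1),f(1,1))
replace slot 3: 2·((-1)+(-5)) − (-7) = -5 → (-1,-5,-5)
replace slot 2: 2·((-1)+(-5)) − (-5) = -7 → (-1,-7,-5)

-1,-7,-5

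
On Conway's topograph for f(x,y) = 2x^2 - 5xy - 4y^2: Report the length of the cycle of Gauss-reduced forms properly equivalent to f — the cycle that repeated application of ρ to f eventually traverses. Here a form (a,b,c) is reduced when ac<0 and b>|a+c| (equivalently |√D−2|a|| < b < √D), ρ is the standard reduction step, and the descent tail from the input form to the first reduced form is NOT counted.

D = 57, ⌊√D⌋ = 7
descent: ρ → (-4,5,2)  [lands on river]
river: ρ → (2,7,-1)
river: ρ → (-1,7,2)
river: ρ → (2,5,-4)
river: ρ → (-4,3,3)
river: ρ → (3,3,-4)
ρ-cycle length = 6 (tail of 1 descent step not counted)

6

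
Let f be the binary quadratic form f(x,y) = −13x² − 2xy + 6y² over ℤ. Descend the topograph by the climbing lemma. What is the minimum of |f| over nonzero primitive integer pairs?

descent: ρ → (6,14,-5)  [lands on river]
river: ρ → (-5,16,3)
river: ρ → (3,14,-10)
river: ρ → (-10,6,7)
river: ρ → (7,8,-9)
river: ρ → (-9,10,6)
closes: descent 1, river 6
min |a| on river = 3

3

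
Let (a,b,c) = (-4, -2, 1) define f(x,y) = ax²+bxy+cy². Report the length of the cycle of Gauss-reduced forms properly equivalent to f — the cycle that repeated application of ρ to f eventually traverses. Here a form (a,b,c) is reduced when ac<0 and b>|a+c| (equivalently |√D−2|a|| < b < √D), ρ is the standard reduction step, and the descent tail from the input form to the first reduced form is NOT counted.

D = 20, ⌊√D⌋ = 4
descent: ρ → (1,4,-1)  [lands on river]
river: ρ → (-1,4,1)
ρ-cycle length = 2 (tail of 1 descent step not counted)

2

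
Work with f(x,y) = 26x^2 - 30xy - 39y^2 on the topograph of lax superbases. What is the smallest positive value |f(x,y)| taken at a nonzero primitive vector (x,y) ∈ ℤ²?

descent: ρ → (-39,30,26)  [lands on river]
river: ρ → (26,22,-43)
river: ρ → (-43,64,5)
river: ρ → (5,66,-30)
river: ρ → (-30,54,17)
river: ρ → (17,48,-39)
closes: descent 1, river 6
min |a| on river = 5

5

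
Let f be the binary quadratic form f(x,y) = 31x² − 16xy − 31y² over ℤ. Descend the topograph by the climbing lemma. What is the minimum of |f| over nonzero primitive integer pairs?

descent: ρ → (-31,16,31)  [lands on river]
river: ρ → (31,46,-16)
river: ρ → (-16,50,25)
river: ρ → (25,50,-16)
river: ρ → (-16,46,31)
river: ρ → (31,16,-31)
river: ρ → (-31,46,16)
river: ρ → (16,50,-25)
river: ρ → (-25,50,16)
river: ρ → (16,46,-31)
closes: descent 1, river 10
min |a| on river = 16

16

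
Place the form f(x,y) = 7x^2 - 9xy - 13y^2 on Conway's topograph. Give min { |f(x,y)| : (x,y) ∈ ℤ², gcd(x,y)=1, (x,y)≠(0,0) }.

descent: ρ → (-13,9,7)  [lands on river]
river: ρ → (7,19,-3)
river: ρ → (-3,17,13)
river: ρ → (13,9,-7)
river: ρ → (-7,19,3)
river: ρ → (3,17,-13)
closes: descent 1, river 6
min |a| on river = 3

3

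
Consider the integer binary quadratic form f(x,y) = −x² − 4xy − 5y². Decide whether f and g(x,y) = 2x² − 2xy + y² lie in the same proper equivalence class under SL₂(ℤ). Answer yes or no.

D₁ = -4, D₂ = -4
f is negative-definite; reduce −f:
−f: translate: b→0 (≡4 mod 2), so (1,4,5)→(1,0,1)
−f: reduced (well bottom): (1,0,1) with a≤c, −a<b≤a
flip sign back: reduced form of f is (-1,0,-1)
g: translate: b→2 (≡-2 mod 4), so (2,-2,1)→(2,2,1)
g: flip: (2,2,1)→(1,-2,2)
g: translate: b→0 (≡-2 mod 2), so (1,-2,2)→(1,0,1)
g: reduced (well bottom): (1,0,1) with a≤c, −a<b≤a
reduced forms (-1, 0, -1) vs (1, 0, 1) ⇒ inequivalent

no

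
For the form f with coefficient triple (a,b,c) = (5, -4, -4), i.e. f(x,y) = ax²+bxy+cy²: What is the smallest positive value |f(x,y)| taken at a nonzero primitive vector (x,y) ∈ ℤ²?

descent: ρ → (-4,4,5)  [lands on river]
river: ρ → (5,6,-3)
river: ρ → (-3,6,5)
river: ρ → (5,4,-4)
closes: descent 1, river 4
min |a| on river = 3

3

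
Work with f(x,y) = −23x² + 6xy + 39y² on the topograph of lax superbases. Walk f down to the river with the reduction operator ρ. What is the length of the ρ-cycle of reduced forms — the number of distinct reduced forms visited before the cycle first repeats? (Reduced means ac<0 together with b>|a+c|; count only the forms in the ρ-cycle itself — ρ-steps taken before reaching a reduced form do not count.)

D = 3624, ⌊√D⌋ = 60
descent: ρ → (39,-6,-23)
descent: ρ → (-23,52,10)  [lands on river]
river: ρ → (10,48,-33)
river: ρ → (-33,18,25)
river: ρ → (25,32,-26)
river: ρ → (-26,20,31)
river: ρ → (31,42,-15)
river: ρ → (-15,48,22)
river: ρ → (22,40,-23)
ρ-cycle length = 8 (tail of 2 descent steps not counted)

8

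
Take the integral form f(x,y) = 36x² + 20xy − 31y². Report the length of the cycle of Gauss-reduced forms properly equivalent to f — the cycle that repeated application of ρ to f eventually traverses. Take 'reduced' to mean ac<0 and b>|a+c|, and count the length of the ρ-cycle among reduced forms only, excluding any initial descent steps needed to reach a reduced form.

D = 4864, ⌊√D⌋ = 69
river: ρ → (-31,42,25)
river: ρ → (25,58,-15)
river: ρ → (-15,62,17)
river: ρ → (17,40,-48)
river: ρ → (-48,56,9)
river: ρ → (9,52,-60)
river: ρ → (-60,68,1)
river: ρ → (1,68,-60)
river: ρ → (-60,52,9)
river: ρ → (9,56,-48)
river: ρ → (-48,40,17)
river: ρ → (17,62,-15)
river: ρ → (-15,58,25)
river: ρ → (25,42,-31)
river: ρ → (-31,20,36)
river: ρ → (36,52,-15)
river: ρ → (-15,68,4)
river: ρ → (4,68,-15)
river: ρ → (-15,52,36)
river: ρ → (36,20,-31)
ρ-cycle length = 20 (tail of 0 descent steps not counted)

20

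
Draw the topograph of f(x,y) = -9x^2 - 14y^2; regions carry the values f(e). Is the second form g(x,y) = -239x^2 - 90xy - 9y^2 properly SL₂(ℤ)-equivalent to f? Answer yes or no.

D₁ = -504, D₂ = -504
f is negative-definite; reduce −f:
−f: reduced (well bottom): (9,0,14) with a≤c, −a<b≤a
flip sign back: reduced form of f is (-9,0,-14)
g is negative-definite; reduce −g:
−g: flip: (239,90,9)→(9,-90,239)
−g: translate: b→0 (≡-90 mod 18), so (9,-90,239)→(9,0,14)
−g: reduced (well bottom): (9,0,14) with a≤c, −a<b≤a
flip sign back: reduced form of g is (-9,0,-14)
reduced forms (-9, 0, -14) vs (-9, 0, -14) ⇒ equivalent

yes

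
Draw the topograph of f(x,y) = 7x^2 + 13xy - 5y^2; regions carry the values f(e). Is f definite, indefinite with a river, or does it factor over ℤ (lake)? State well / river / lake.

D = b²−4ac = 13² − 4·7·(-5) = 309
D > 0 non-square ⇒ indefinite ⇒ periodic river

river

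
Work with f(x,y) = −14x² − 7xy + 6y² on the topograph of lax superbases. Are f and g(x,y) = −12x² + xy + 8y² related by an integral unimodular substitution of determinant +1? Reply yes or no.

D₁ = 385, D₂ = 385
river cycle of f (length 12): (6, 19, -1), (-1, 19, 6), (6, 17, -4), (-4, 15, 10), (10, 5, -9), (-9, 13, 6), (6, 11, -11), (-11, 11, 6), (6, 13, -9), (-9, 5, 10), … (2 more)
river cycle of g (length 10): (8, 15, -5), (-5, 15, 8), (8, 17, -3), (-3, 19, 2), (2, 17, -12), (-12, 7, 7), (7, 7, -12), (-12, 17, 2), (2, 19, -3), (-3, 17, 8)
cycles differ ⇒ inequivalent

no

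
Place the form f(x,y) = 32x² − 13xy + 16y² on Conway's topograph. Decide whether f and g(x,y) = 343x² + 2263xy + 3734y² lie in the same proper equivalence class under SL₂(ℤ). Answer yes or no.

D₁ = -1879, D₂ = -1879
f: flip: (32,-13,16)→(16,13,32)
f: reduced (well bottom): (16,13,32) with a≤c, −a<b≤a
g: translate: b→205 (≡2263 mod 686), so (343,2263,3734)→(343,205,32)
g: flip: (343,205,32)→(32,-205,343)
g: translate: b→-13 (≡-205 mod 64), so (32,-205,343)→(32,-13,16)
g: flip: (32,-13,16)→(16,13,32)
g: reduced (well bottom): (16,13,32) with a≤c, −a<b≤a
reduced forms (16, 13, 32) vs (16, 13, 32) ⇒ equivalent

yes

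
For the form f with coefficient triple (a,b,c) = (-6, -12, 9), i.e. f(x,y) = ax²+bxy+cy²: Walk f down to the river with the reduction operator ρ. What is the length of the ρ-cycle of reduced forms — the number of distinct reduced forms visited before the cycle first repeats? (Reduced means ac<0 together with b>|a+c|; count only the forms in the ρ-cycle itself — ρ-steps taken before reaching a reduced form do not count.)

D = 360, ⌊√D⌋ = 18
descent: ρ → (9,12,-6)  [lands on river]
river: ρ → (-6,12,9)
river: ρ → (9,6,-9)
river: ρ → (-9,12,6)
river: ρ → (6,12,-9)
river: ρ → (-9,6,9)
ρ-cycle length = 6 (tail of 1 descent step not counted)

6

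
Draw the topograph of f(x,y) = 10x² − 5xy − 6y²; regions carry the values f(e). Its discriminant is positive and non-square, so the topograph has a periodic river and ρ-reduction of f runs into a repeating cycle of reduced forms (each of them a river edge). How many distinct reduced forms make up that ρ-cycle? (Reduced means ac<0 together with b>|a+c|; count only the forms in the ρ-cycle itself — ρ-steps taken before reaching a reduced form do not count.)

D = 265, ⌊√D⌋ = 16
descent: ρ → (-6,5,10)  [lands on river]
river: ρ → (10,15,-1)
river: ρ → (-1,15,10)
river: ρ → (10,5,-6)
river: ρ → (-6,7,9)
river: ρ → (9,11,-4)
river: ρ → (-4,13,6)
river: ρ → (6,11,-6)
river: ρ → (-6,13,4)
river: ρ → (4,11,-9)
river: ρ → (-9,7,6)
river: ρ → (6,5,-10)
river: ρ → (-10,15,1)
river: ρ → (1,15,-10)
river: ρ → (-10,5,6)
river: ρ → (6,7,-9)
river: ρ → (-9,11,4)
river: ρ → (4,13,-6)
river: ρ → (-6,11,6)
river: ρ → (6,13,-4)
river: ρ → (-4,11,9)
river: ρ → (9,7,-6)
ρ-cycle length = 22 (tail of 1 descent step not counted)

22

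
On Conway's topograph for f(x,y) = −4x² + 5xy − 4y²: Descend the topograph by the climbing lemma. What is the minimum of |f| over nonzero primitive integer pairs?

translate: b→3 (≡-5 mod 8), so (4,-5,4)→(4,3,3)
flip: (4,3,3)→(3,-3,4)
translate: b→3 (≡-3 mod 6), so (3,-3,4)→(3,3,4)
reduced (well bottom): (3,3,4) with a≤c, −a<b≤a
well minimum |f| = |-3| = 3 (negative-definite)

3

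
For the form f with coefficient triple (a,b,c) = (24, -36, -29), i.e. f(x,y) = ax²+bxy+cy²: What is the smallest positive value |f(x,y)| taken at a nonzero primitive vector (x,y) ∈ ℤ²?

descent: ρ → (-29,36,24)  [lands on river]
river: ρ → (24,60,-5)
river: ρ → (-5,60,24)
river: ρ → (24,36,-29)
river: ρ → (-29,22,31)
river: ρ → (31,40,-20)
river: ρ → (-20,40,31)
river: ρ → (31,22,-29)
closes: descent 1, river 8
min |a| on river = 5

5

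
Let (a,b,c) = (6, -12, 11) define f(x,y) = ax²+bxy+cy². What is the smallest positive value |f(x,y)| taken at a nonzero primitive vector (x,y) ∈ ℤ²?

translate: b→0 (≡-12 mod 12), so (6,-12,11)→(6,0,5)
flip: (6,0,5)→(5,0,6)
reduced (well bottom): (5,0,6) with a≤c, −a<b≤a
well minimum = a = 5

5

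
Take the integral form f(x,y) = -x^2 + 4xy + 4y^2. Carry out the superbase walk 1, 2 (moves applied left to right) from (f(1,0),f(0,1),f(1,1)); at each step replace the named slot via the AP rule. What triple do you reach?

start (-1,4,7) = (f(1,0),f(0,1),f(1,1))
replace slot 1: 2·(4+7) − (-1) = 23 → (23,4,7)
replace slot 2: 2·(23+7) − 4 = 56 → (23,56,7)

23,56,7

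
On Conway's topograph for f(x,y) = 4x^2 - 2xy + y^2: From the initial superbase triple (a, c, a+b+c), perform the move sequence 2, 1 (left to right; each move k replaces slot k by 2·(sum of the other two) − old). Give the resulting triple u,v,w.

start (4,1,3) = (f(1,0),f(0,1),f(1,1))
replace slot 2: 2·(4+3) − 1 = 13 → (4,13,3)
replace slot 1: 2·(13+3) − 4 = 28 → (28,13,3)

28,13,3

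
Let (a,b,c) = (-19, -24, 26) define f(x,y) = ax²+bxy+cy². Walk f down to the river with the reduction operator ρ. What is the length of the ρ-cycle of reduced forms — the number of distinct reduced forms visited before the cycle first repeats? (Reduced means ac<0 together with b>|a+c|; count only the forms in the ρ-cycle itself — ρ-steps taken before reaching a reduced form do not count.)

D = 2552, ⌊√D⌋ = 50
descent: ρ → (26,24,-19)  [lands on river]
river: ρ → (-19,14,31)
river: ρ → (31,48,-2)
river: ρ → (-2,48,31)
river: ρ → (31,14,-19)
river: ρ → (-19,24,26)
river: ρ → (26,28,-17)
river: ρ → (-17,40,14)
river: ρ → (14,44,-11)
river: ρ → (-11,44,14)
river: ρ → (14,40,-17)
river: ρ → (-17,28,26)
ρ-cycle length = 12 (tail of 1 descent step not counted)

12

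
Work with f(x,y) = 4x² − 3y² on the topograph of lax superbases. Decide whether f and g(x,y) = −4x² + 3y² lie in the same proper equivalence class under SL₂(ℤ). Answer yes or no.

D₁ = 48, D₂ = 48
river cycle of f (length 2): (-3, 6, 1), (1, 6, -3)
river cycle of g (length 2): (3, 6, -1), (-1, 6, 3)
cycles differ ⇒ inequivalent

no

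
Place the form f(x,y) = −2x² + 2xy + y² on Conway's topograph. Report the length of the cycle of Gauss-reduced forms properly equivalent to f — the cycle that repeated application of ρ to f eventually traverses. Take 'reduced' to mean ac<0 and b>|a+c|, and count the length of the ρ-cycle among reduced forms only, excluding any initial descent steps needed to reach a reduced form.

D = 12, ⌊√D⌋ = 3
river: ρ → (1,2,-2)
river: ρ → (-2,2,1)
ρ-cycle length = 2 (tail of 0 descent steps not counted)

2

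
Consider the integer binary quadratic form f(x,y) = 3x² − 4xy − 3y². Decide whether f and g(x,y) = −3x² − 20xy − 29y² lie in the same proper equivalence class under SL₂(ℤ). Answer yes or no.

D₁ = 52, D₂ = 52
river cycle of f (length 10): (-3, 4, 3), (3, 2, -4), (-4, 6, 1), (1, 6, -4), (-4, 2, 3), (3, 4, -3), (-3, 2, 4), (4, 6, -1), (-1, 6, 4), (4, 2, -3)
river cycle of g (length 10): (-3, 4, 3), (3, 2, -4), (-4, 6, 1), (1, 6, -4), (-4, 2, 3), (3, 4, -3), (-3, 2, 4), (4, 6, -1), (-1, 6, 4), (4, 2, -3)
cycles coincide ⇒ equivalent

yes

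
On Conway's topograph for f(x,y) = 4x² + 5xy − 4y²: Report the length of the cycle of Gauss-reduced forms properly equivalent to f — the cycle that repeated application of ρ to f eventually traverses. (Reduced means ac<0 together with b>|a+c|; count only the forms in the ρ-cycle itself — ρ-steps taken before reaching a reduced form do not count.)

D = 89, ⌊√D⌋ = 9
river: ρ → (-4,3,5)
river: ρ → (5,7,-2)
river: ρ → (-2,9,1)
river: ρ → (1,9,-2)
river: ρ → (-2,7,5)
river: ρ → (5,3,-4)
river: ρ → (-4,5,4)
river: ρ → (4,3,-5)
river: ρ → (-5,7,2)
river: ρ → (2,9,-1)
river: ρ → (-1,9,2)
river: ρ → (2,7,-5)
river: ρ → (-5,3,4)
river: ρ → (4,5,-4)
ρ-cycle length = 14 (tail of 0 descent steps not counted)

14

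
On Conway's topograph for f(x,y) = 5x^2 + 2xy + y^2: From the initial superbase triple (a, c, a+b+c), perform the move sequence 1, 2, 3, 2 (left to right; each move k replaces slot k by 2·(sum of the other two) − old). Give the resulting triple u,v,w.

start (5,1,8) = (f(1,0),f(0,1),f(1,1))
replace slot 1: 2·(1+8) − 5 = 13 → (13,1,8)
replace slot 2: 2·(13+8) − 1 = 41 → (13,41,8)
replace slot 3: 2·(13+41) − 8 = 100 → (13,41,100)
replace slot 2: 2·(13+100) − 41 = 185 → (13,185,100)

13,185,100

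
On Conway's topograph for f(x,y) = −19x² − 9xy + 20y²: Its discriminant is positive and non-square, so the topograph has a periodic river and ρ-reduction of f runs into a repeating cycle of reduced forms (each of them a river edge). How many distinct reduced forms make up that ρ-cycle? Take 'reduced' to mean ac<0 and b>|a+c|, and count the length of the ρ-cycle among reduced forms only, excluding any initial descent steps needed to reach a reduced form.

D = 1601, ⌊√D⌋ = 40
descent: ρ → (20,9,-19)  [lands on river]
river: ρ → (-19,29,10)
river: ρ → (10,31,-16)
river: ρ → (-16,33,8)
river: ρ → (8,31,-20)
river: ρ → (-20,9,19)
river: ρ → (19,29,-10)
river: ρ → (-10,31,16)
river: ρ → (16,33,-8)
river: ρ → (-8,31,20)
ρ-cycle length = 10 (tail of 1 descent step not counted)

10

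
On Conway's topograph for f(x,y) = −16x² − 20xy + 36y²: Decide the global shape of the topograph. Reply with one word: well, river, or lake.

D = b²−4ac = (-20)² − 4·(-16)·36 = 2704
D = 52² is a perfect square ⇒ form factors over ℤ ⇒ lakes

lake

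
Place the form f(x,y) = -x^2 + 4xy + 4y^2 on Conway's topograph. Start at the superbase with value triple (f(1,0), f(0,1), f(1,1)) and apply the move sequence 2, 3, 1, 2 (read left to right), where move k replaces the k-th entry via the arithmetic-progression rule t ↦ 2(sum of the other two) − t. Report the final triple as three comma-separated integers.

start (-1,4,7) = (f(1,0),f(0,1),f(1,1))
replace slot 2: 2·((-1)+7) − 4 = 8 → (-1,8,7)
replace slot 3: 2·((-1)+8) − 7 = 7 → (-1,8,7)
replace slot 1: 2·(8+7) − (-1) = 31 → (31,8,7)
replace slot 2: 2·(31+7) − 8 = 68 → (31,68,7)

31,68,7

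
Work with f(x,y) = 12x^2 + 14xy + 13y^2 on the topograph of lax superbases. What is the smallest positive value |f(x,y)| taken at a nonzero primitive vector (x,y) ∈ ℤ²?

translate: b→-10 (≡14 mod 24), so (12,14,13)→(12,-10,11)
flip: (12,-10,11)→(11,10,12)
reduced (well bottom): (11,10,12) with a≤c, −a<b≤a
well minimum = a = 11

11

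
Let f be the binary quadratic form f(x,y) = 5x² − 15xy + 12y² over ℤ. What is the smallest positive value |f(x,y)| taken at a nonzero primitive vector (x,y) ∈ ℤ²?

translate: b→5 (≡-15 mod 10), so (5,-15,12)→(5,5,2)
flip: (5,5,2)→(2,-5,5)
translate: b→-1 (≡-5 mod 4), so (2,-5,5)→(2,-1,2)
flip: (2,-1,2)→(2,1,2)
reduced (well bottom): (2,1,2) with a≤c, −a<b≤a
well minimum = a = 2

2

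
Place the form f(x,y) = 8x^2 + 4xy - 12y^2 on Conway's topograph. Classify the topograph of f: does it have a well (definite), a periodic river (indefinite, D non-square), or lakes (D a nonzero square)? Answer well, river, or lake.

D = b²−4ac = 4² − 4·8·(-12) = 400
D = 20² is a perfect square ⇒ form factors over ℤ ⇒ lakes

lake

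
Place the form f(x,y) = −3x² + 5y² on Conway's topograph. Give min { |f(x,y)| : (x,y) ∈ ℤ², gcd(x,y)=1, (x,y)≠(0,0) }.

descent: ρ → (5,0,-3)
descent: ρ → (-3,6,2)  [lands on river]
river: ρ → (2,6,-3)
closes: descent 2, river 2
min |a| on river = 2

2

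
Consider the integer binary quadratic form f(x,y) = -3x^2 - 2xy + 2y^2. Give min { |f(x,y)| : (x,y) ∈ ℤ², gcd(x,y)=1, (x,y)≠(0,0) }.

descent: ρ → (2,2,-3)  [lands on river]
river: ρ → (-3,4,1)
river: ρ → (1,4,-3)
river: ρ → (-3,2,2)
closes: descent 1, river 4
min |a| on river = 1

1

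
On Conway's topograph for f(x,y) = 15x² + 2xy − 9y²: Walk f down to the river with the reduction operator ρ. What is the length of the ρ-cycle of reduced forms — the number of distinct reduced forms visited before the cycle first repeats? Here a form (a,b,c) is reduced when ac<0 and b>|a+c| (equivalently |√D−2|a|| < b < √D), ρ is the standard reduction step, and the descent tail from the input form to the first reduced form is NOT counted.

D = 544, ⌊√D⌋ = 23
descent: ρ → (-9,16,8)  [lands on river]
river: ρ → (8,16,-9)
river: ρ → (-9,20,4)
river: ρ → (4,20,-9)
ρ-cycle length = 4 (tail of 1 descent step not counted)

4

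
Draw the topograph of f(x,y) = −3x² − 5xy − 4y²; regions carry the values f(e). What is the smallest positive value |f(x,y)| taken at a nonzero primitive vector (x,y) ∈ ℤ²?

translate: b→-1 (≡5 mod 6), so (3,5,4)→(3,-1,2)
flip: (3,-1,2)→(2,1,3)
reduced (well bottom): (2,1,3) with a≤c, −a<b≤a
well minimum |f| = |-2| = 2 (negative-definite)

2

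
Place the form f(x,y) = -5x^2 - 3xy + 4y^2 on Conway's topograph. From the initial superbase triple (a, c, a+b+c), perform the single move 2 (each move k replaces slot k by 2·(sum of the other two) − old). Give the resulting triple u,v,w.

start (-5,4,-4) = (f(1,0),f(0,1),f(1,1))
replace slot 2: 2·((-5)+(-4)) − 4 = -22 → (-5,-22,-4)

-5,-22,-4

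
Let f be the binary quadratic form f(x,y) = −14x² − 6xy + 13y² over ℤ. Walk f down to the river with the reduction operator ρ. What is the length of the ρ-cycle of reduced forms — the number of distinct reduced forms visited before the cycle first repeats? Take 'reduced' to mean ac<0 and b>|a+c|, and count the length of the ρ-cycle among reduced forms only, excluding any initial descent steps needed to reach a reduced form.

D = 764, ⌊√D⌋ = 27
descent: ρ → (13,6,-14)  [lands on river]
river: ρ → (-14,22,5)
river: ρ → (5,18,-22)
river: ρ → (-22,26,1)
river: ρ → (1,26,-22)
river: ρ → (-22,18,5)
river: ρ → (5,22,-14)
river: ρ → (-14,6,13)
river: ρ → (13,20,-7)
river: ρ → (-7,22,10)
river: ρ → (10,18,-11)
river: ρ → (-11,26,2)
river: ρ → (2,26,-11)
river: ρ → (-11,18,10)
river: ρ → (10,22,-7)
river: ρ → (-7,20,13)
ρ-cycle length = 16 (tail of 1 descent step not counted)

16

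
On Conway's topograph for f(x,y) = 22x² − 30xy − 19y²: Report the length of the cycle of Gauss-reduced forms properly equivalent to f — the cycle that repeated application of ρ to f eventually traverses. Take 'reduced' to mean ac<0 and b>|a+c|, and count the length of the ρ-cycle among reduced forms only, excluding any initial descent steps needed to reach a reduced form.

D = 2572, ⌊√D⌋ = 50
descent: ρ → (-19,30,22)  [lands on river]
river: ρ → (22,14,-27)
river: ρ → (-27,40,9)
river: ρ → (9,50,-2)
river: ρ → (-2,50,9)
river: ρ → (9,40,-27)
river: ρ → (-27,14,22)
river: ρ → (22,30,-19)
river: ρ → (-19,46,6)
river: ρ → (6,50,-3)
river: ρ → (-3,46,38)
river: ρ → (38,30,-11)
river: ρ → (-11,36,29)
river: ρ → (29,22,-18)
river: ρ → (-18,50,1)
river: ρ → (1,50,-18)
river: ρ → (-18,22,29)
river: ρ → (29,36,-11)
river: ρ → (-11,30,38)
river: ρ → (38,46,-3)
river: ρ → (-3,50,6)
river: ρ → (6,46,-19)
ρ-cycle length = 22 (tail of 1 descent step not counted)

22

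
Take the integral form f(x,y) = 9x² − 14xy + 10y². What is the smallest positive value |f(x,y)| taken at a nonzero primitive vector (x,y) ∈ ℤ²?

translate: b→4 (≡-14 mod 18), so (9,-14,10)→(9,4,5)
flip: (9,4,5)→(5,-4,9)
reduced (well bottom): (5,-4,9) with a≤c, −a<b≤a
well minimum = a = 5

5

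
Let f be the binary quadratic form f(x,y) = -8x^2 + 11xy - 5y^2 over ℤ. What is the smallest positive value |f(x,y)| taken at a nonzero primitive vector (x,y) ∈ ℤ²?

translate: b→5 (≡-11 mod 16), so (8,-11,5)→(8,5,2)
flip: (8,5,2)→(2,-5,8)
translate: b→-1 (≡-5 mod 4), so (2,-5,8)→(2,-1,5)
reduced (well bottom): (2,-1,5) with a≤c, −a<b≤a
well minimum |f| = |-2| = 2 (negative-definite)

2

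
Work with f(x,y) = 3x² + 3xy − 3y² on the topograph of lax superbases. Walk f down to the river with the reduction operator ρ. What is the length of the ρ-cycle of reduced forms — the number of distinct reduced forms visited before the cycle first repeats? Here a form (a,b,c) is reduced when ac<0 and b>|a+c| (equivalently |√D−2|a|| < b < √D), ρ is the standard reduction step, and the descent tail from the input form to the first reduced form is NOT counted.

D = 45, ⌊√D⌋ = 6
river: ρ → (-3,3,3)
river: ρ → (3,3,-3)
ρ-cycle length = 2 (tail of 0 descent steps not counted)

2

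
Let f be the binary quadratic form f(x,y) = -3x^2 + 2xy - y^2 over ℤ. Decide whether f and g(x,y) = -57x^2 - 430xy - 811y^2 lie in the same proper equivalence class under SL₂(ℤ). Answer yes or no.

D₁ = -8, D₂ = -8
f is negative-definite; reduce −f:
−f: flip: (3,-2,1)→(1,2,3)
−f: translate: b→0 (≡2 mod 2), so (1,2,3)→(1,0,2)
−f: reduced (well bottom): (1,0,2) with a≤c, −a<b≤a
flip sign back: reduced form of f is (-1,0,-2)
g is negative-definite; reduce −g:
−g: translate: b→-26 (≡430 mod 114), so (57,430,811)→(57,-26,3)
−g: flip: (57,-26,3)→(3,26,57)
−g: translate: b→2 (≡26 mod 6), so (3,26,57)→(3,2,1)
−g: flip: (3,2,1)→(1,-2,3)
−g: translate: b→0 (≡-2 mod 2), so (1,-2,3)→(1,0,2)
−g: reduced (well bottom): (1,0,2) with a≤c, −a<b≤a
flip sign back: reduced form of g is (-1,0,-2)
reduced forms (-1, 0, -2) vs (-1, 0, -2) ⇒ equivalent

yes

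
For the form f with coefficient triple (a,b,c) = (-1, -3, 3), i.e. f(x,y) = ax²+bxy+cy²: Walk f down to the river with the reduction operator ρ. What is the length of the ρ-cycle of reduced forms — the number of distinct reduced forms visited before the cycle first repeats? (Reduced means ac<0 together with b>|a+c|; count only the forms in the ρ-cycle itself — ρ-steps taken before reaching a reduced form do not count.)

D = 21, ⌊√D⌋ = 4
descent: ρ → (3,3,-1)  [lands on river]
river: ρ → (-1,3,3)
ρ-cycle length = 2 (tail of 1 descent step not counted)

2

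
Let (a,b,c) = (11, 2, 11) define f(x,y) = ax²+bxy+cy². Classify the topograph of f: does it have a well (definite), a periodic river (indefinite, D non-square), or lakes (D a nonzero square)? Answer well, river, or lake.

D = b²−4ac = 2² − 4·11·11 = -480
D < 0 ⇒ definite ⇒ every region one sign ⇒ single well

well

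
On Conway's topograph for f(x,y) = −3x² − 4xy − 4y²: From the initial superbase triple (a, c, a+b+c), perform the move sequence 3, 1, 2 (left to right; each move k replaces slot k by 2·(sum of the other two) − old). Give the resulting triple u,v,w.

start (-3,-4,-11) = (f(1,0),f(0,1),f(1,1))
replace slot 3: 2·((-3)+(-4)) − (-11) = -3 → (-3,-4,-3)
replace slot 1: 2·((-4)+(-3)) − (-3) = -11 → (-11,-4,-3)
replace slot 2: 2·((-11)+(-3)) − (-4) = -24 → (-11,-24,-3)

-11,-24,-3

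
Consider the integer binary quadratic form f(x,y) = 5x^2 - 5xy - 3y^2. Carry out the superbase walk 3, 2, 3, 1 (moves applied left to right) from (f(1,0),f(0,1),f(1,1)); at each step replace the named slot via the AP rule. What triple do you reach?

start (5,-3,-3) = (f(1,0),f(0,1),f(1,1))
replace slot 3: 2·(5+(-3)) − (-3) = 7 → (5,-3,7)
replace slot 2: 2·(5+7) − (-3) = 27 → (5,27,7)
replace slot 3: 2·(5+27) − 7 = 57 → (5,27,57)
replace slot 1: 2·(27+57) − 5 = 163 → (163,27,57)

163,27,57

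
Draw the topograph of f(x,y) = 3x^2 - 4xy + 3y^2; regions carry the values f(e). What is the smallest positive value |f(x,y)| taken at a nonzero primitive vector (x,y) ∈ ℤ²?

translate: b→2 (≡-4 mod 6), so (3,-4,3)→(3,2,2)
flip: (3,2,2)→(2,-2,3)
translate: b→2 (≡-2 mod 4), so (2,-2,3)→(2,2,3)
reduced (well bottom): (2,2,3) with a≤c, −a<b≤a
well minimum = a = 2

2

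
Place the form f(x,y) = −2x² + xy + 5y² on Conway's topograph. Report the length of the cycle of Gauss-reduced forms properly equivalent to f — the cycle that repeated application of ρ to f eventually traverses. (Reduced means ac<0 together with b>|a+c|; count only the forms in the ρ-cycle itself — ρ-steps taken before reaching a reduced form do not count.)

D = 41, ⌊√D⌋ = 6
descent: ρ → (5,-1,-2)
descent: ρ → (-2,5,2)  [lands on river]
river: ρ → (2,3,-4)
river: ρ → (-4,5,1)
river: ρ → (1,5,-4)
river: ρ → (-4,3,2)
river: ρ → (2,5,-2)
river: ρ → (-2,3,4)
river: ρ → (4,5,-1)
river: ρ → (-1,5,4)
river: ρ → (4,3,-2)
ρ-cycle length = 10 (tail of 2 descent steps not counted)

10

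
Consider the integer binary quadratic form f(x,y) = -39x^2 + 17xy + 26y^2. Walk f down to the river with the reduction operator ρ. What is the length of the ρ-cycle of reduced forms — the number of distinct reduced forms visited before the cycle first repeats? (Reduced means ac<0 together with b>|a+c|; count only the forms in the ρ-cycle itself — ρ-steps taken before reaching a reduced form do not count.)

D = 4345, ⌊√D⌋ = 65
river: ρ → (26,35,-30)
river: ρ → (-30,25,31)
river: ρ → (31,37,-24)
river: ρ → (-24,59,9)
river: ρ → (9,49,-54)
river: ρ → (-54,59,4)
river: ρ → (4,61,-39)
river: ρ → (-39,17,26)
ρ-cycle length = 8 (tail of 0 descent steps not counted)

8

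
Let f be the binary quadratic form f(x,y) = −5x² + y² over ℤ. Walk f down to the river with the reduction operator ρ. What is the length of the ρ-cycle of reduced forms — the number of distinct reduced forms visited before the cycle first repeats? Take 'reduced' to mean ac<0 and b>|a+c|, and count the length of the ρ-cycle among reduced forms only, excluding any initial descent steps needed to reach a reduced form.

D = 20, ⌊√D⌋ = 4
descent: ρ → (1,4,-1)  [lands on river]
river: ρ → (-1,4,1)
ρ-cycle length = 2 (tail of 1 descent step not counted)

2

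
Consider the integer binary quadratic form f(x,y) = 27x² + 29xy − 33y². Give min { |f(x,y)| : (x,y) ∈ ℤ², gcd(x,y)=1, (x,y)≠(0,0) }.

river: ρ → (-33,37,23)
river: ρ → (23,55,-15)
river: ρ → (-15,65,3)
river: ρ → (3,61,-57)
river: ρ → (-57,53,7)
river: ρ → (7,59,-33)
river: ρ → (-33,7,33)
river: ρ → (33,59,-7)
river: ρ → (-7,53,57)
river: ρ → (57,61,-3)
river: ρ → (-3,65,15)
river: ρ → (15,55,-23)
river: ρ → (-23,37,33)
river: ρ → (33,29,-27)
river: ρ → (-27,25,35)
river: ρ → (35,45,-17)
river: ρ → (-17,57,17)
river: ρ → (17,45,-35)
river: ρ → (-35,25,27)
river: ρ → (27,29,-33)
closes: descent 0, river 20
min |a| on river = 3

3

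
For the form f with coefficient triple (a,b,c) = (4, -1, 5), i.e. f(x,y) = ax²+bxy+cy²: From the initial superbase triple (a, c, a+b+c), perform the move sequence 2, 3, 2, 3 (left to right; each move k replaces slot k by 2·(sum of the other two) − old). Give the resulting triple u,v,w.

start (4,5,8) = (f(1,0),f(0,1),f(1,1))
replace slot 2: 2·(4+8) − 5 = 19 → (4,19,8)
replace slot 3: 2·(4+19) − 8 = 38 → (4,19,38)
replace slot 2: 2·(4+38) − 19 = 65 → (4,65,38)
replace slot 3: 2·(4+65) − 38 = 100 → (4,65,100)

4,65,100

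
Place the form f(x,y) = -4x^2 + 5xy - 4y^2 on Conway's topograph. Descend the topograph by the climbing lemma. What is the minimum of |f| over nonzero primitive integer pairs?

translate: b→3 (≡-5 mod 8), so (4,-5,4)→(4,3,3)
flip: (4,3,3)→(3,-3,4)
translate: b→3 (≡-3 mod 6), so (3,-3,4)→(3,3,4)
reduced (well bottom): (3,3,4) with a≤c, −a<b≤a
well minimum |f| = |-3| = 3 (negative-definite)

3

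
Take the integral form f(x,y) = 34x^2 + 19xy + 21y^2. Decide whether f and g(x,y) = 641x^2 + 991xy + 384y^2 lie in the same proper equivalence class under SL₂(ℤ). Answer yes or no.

D₁ = -2495, D₂ = -2495
f: flip: (34,19,21)→(21,-19,34)
f: reduced (well bottom): (21,-19,34) with a≤c, −a<b≤a
g: translate: b→-291 (≡991 mod 1282), so (641,991,384)→(641,-291,34)
g: flip: (641,-291,34)→(34,291,641)
g: translate: b→19 (≡291 mod 68), so (34,291,641)→(34,19,21)
g: flip: (34,19,21)→(21,-19,34)
g: reduced (well bottom): (21,-19,34) with a≤c, −a<b≤a
reduced forms (21, -19, 34) vs (21, -19, 34) ⇒ equivalent

yes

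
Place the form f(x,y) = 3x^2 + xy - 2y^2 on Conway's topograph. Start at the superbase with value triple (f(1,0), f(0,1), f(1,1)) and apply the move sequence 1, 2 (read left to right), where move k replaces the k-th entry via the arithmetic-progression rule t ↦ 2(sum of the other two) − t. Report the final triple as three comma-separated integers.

start (3,-2,2) = (f(1,0),f(0,1),f(1,1))
replace slot 1: 2·((-2)+2) − 3 = -3 → (-3,-2,2)
replace slot 2: 2·((-3)+2) − (-2) = 0 → (-3,0,2)

-3,0,2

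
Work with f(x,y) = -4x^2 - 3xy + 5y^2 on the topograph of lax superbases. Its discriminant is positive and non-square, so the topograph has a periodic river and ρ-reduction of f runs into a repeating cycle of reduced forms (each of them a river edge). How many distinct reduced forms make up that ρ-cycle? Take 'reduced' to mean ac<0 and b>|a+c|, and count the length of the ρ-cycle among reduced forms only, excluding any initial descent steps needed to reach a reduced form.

D = 89, ⌊√D⌋ = 9
descent: ρ → (5,3,-4)  [lands on river]
river: ρ → (-4,5,4)
river: ρ → (4,3,-5)
river: ρ → (-5,7,2)
river: ρ → (2,9,-1)
river: ρ → (-1,9,2)
river: ρ → (2,7,-5)
river: ρ → (-5,3,4)
river: ρ → (4,5,-4)
river: ρ → (-4,3,5)
river: ρ → (5,7,-2)
river: ρ → (-2,9,1)
river: ρ → (1,9,-2)
river: ρ → (-2,7,5)
ρ-cycle length = 14 (tail of 1 descent step not counted)

14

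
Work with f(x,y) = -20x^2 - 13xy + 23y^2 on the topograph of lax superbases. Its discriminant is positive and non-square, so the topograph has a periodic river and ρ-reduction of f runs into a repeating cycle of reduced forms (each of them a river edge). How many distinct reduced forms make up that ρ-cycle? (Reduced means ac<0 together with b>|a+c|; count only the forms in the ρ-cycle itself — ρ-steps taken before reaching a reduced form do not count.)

D = 2009, ⌊√D⌋ = 44
descent: ρ → (23,13,-20)  [lands on river]
river: ρ → (-20,27,16)
river: ρ → (16,37,-10)
river: ρ → (-10,43,4)
river: ρ → (4,37,-40)
river: ρ → (-40,43,1)
river: ρ → (1,43,-40)
river: ρ → (-40,37,4)
river: ρ → (4,43,-10)
river: ρ → (-10,37,16)
river: ρ → (16,27,-20)
river: ρ → (-20,13,23)
river: ρ → (23,33,-10)
river: ρ → (-10,27,32)
river: ρ → (32,37,-5)
river: ρ → (-5,43,8)
river: ρ → (8,37,-20)
river: ρ → (-20,43,2)
river: ρ → (2,41,-41)
river: ρ → (-41,41,2)
river: ρ → (2,43,-20)
river: ρ → (-20,37,8)
river: ρ → (8,43,-5)
river: ρ → (-5,37,32)
river: ρ → (32,27,-10)
river: ρ → (-10,33,23)
ρ-cycle length = 26 (tail of 1 descent step not counted)

26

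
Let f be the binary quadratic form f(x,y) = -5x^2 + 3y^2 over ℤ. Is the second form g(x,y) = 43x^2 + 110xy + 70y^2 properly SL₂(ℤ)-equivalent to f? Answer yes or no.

D₁ = 60, D₂ = 60
river cycle of f (length 2): (3, 6, -2), (-2, 6, 3)
river cycle of g (length 2): (3, 6, -2), (-2, 6, 3)
cycles coincide ⇒ equivalent

yes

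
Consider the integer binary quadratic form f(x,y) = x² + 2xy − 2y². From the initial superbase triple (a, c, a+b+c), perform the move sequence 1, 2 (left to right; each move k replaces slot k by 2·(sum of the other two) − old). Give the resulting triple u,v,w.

start (1,-2,1) = (f(1,0),f(0,1),f(1,1))
replace slot 1: 2·((-2)+1) − 1 = -3 → (-3,-2,1)
replace slot 2: 2·((-3)+1) − (-2) = -2 → (-3,-2,1)

-3,-2,1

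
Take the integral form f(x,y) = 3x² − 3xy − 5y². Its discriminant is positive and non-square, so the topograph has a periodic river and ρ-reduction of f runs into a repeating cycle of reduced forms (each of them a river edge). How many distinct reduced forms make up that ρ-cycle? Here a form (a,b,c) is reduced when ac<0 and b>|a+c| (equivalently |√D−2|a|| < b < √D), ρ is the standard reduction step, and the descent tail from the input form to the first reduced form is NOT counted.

D = 69, ⌊√D⌋ = 8
descent: ρ → (-5,3,3)  [lands on river]
river: ρ → (3,3,-5)
river: ρ → (-5,7,1)
river: ρ → (1,7,-5)
ρ-cycle length = 4 (tail of 1 descent step not counted)

4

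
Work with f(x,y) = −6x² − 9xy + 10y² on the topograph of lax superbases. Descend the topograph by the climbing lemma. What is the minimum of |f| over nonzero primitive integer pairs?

descent: ρ → (10,9,-6)  [lands on river]
river: ρ → (-6,15,4)
river: ρ → (4,17,-2)
river: ρ → (-2,15,12)
river: ρ → (12,9,-5)
river: ρ → (-5,11,10)
closes: descent 1, river 6
min |a| on river = 2

2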